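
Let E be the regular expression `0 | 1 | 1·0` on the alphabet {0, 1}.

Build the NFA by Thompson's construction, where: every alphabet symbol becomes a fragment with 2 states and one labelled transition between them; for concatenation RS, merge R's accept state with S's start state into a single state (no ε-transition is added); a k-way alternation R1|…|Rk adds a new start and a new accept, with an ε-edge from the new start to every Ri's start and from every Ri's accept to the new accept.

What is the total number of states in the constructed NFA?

By structural recursion:
Each of the 4 symbol leaves contributes a 2-state fragment.
  1·0 = 3 states
  0 | 1 | 1·0 = 9 states

9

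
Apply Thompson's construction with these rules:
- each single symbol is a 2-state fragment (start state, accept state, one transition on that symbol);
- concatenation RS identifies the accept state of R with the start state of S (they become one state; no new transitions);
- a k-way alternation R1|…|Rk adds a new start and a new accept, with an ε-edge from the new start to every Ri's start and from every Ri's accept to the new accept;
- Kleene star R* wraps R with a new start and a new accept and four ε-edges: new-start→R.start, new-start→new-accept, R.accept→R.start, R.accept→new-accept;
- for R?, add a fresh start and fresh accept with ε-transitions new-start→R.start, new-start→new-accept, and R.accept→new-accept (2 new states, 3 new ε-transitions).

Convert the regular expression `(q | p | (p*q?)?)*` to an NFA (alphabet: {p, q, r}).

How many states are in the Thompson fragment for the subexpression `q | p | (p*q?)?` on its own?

Fragment for `q | p | (p*q?)?`:
Each of the 4 symbol leaves contributes a 2-state fragment.
  p* : 4 states
  q? : 4 states
  p*q? : 7 states
  (p*q?)? : 9 states
  q | p | (p*q?)? : 15 states

15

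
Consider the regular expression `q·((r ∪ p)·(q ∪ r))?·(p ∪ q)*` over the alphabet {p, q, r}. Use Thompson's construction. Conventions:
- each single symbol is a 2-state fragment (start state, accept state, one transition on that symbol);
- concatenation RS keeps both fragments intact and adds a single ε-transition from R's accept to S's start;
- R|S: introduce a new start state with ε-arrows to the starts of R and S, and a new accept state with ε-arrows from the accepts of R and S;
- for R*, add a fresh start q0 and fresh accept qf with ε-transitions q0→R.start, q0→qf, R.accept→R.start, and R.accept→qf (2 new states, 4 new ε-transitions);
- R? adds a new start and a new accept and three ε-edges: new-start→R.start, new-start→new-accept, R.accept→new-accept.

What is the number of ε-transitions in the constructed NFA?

Bottom-up over the parse tree:
Each of the 7 symbol leaves contributes 0 ε-transitions.
  r ∪ p = 4 ε-transitions
  q ∪ r = 4 ε-transitions
  (r ∪ p)·(q ∪ r) = 9 ε-transitions
  ((r ∪ p)·(q ∪ r))? = 12 ε-transitions
  p ∪ q = 4 ε-transitions
  (p ∪ q)* = 8 ε-transitions
  q·((r ∪ p)·(q ∪ r))?·(p ∪ q)* = 22 ε-transitions

22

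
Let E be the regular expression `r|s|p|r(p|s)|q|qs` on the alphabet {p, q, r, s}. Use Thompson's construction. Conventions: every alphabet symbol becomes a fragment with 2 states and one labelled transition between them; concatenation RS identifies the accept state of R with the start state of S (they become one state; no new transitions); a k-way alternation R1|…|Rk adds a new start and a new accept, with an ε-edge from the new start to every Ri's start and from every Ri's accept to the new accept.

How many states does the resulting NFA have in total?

Recursing over subexpressions:
Each of the 9 symbol leaves contributes a 2-state fragment.
  p|s = 6 states
  r(p|s) = 7 states
  qs = 3 states
  r|s|p|r(p|s)|q|qs = 20 states

20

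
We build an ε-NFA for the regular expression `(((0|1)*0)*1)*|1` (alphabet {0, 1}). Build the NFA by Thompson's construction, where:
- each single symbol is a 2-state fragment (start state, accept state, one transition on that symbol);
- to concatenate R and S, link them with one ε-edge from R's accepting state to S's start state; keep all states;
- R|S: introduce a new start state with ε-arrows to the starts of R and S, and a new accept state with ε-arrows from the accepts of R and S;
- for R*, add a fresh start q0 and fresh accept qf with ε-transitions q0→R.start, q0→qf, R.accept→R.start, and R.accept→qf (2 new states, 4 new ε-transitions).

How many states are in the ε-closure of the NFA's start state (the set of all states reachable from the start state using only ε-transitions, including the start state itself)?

Compute the ε-closure size of each fragment's start state recursively; a symbol fragment's start has no outgoing ε-edge, so its closure is just itself (size 1).
  0|1 → new start ε-reaches every alternative's start; none of them accept ε, so the new accept is not reached: C = 1 + 1 + 1 = 3
  (0|1)* → new start has ε-edges to the inner start and to the new accept, so C = 2 + 3 = 5
  (0|1)*0 → C = 5 + 1 = 6 (closure spills across the concat boundary because the left factor accepts ε)
  ((0|1)*0)* → new start has ε-edges to the inner start and to the new accept, so C = 2 + 6 = 8
  ((0|1)*0)*1 → the left operand accepts ε, so the closure extends into the next operand (via the concat ε-link); C = 8 + 1 = 9
  (((0|1)*0)*1)* → new start has ε-edges to the inner start and to the new accept, so C = 2 + 9 = 11
  (((0|1)*0)*1)*|1 → new start ε-reaches every alternative's start; at least one alternative accepts ε, so the union's new accept is reached too: C = 1 + 11 + 1 + 1 = 14

14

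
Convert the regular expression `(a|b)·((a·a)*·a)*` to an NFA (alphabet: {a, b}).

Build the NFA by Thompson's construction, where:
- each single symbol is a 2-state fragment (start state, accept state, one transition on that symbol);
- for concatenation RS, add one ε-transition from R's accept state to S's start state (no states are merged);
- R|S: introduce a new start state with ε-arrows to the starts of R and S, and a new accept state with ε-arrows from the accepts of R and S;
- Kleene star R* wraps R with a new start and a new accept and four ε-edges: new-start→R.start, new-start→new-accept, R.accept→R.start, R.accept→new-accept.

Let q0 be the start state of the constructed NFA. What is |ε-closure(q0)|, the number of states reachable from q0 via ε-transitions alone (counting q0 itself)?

Compute the ε-closure size of each fragment's start state recursively; a symbol fragment's start has no outgoing ε-edge, so its closure is just itself (size 1).
  a|b → new start ε-reaches every alternative's start; none of them accept ε, so the new accept is not reached: C = 1 + 1 + 1 = 3
  a·a → C equals the left operand's closure size = 1 (its accept is not ε-reachable, so the closure stops there)
  (a·a)* → the star's fresh start ε-reaches both the body's start and the fresh accept: C = 2 + 1 = 3
  (a·a)*·a → the left operand accepts ε, so the closure extends into the next operand (via the concat ε-link); C = 3 + 1 = 4
  ((a·a)*·a)* → the star's fresh start ε-reaches both the body's start and the fresh accept: C = 2 + 4 = 6
  (a|b)·((a·a)*·a)* → C equals the left operand's closure size = 3 (its accept is not ε-reachable, so the closure stops there)

3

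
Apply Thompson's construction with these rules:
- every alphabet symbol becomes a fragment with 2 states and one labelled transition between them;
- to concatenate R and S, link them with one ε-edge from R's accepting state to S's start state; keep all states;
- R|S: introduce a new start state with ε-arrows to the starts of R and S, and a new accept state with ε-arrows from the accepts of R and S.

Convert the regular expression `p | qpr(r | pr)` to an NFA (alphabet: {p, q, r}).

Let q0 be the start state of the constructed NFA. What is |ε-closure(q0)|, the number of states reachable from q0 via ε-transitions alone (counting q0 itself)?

3

Let C(F) = |ε-closure(F.start)| within fragment F, and note whether F accepts ε. Symbol fragments have C = 1 and do not accept ε. Then:
  pr — |ε-closure| equals the left operand's closure size = 1 (its accept is not ε-reachable, so the closure stops there)
  r | pr — |ε-closure| = 1 + 1 + 1 = 3 (the new accept is not ε-reachable since no branch accepts ε)
  qpr(r | pr) — same as the first factor's closure: |ε-closure| = 1
  p | qpr(r | pr) — new start ε-reaches every alternative's start; none of them accept ε, so the new accept is not reached: |ε-closure| = 1 + 1 + 1 = 3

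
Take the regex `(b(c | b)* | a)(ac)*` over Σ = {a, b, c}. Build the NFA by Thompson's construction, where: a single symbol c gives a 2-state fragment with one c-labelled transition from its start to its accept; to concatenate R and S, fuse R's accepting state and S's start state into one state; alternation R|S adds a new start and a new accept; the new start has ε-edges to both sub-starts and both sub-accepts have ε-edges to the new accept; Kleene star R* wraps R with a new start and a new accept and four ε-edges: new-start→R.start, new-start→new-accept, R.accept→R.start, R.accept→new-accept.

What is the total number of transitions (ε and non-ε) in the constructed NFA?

22

Per subexpression:
Each of the 6 symbol leaves contributes 1 transition (1 symbol, 0 ε).
  c | b : 6 transitions (2 symbol, 4 ε)
  (c | b)* : 10 transitions (2 symbol, 8 ε)
  b(c | b)* : 11 transitions (3 symbol, 8 ε)
  b(c | b)* | a : 16 transitions (4 symbol, 12 ε)
  ac : 2 transitions (2 symbol, 0 ε)
  (ac)* : 6 transitions (2 symbol, 4 ε)
  (b(c | b)* | a)(ac)* : 22 transitions (6 symbol, 16 ε)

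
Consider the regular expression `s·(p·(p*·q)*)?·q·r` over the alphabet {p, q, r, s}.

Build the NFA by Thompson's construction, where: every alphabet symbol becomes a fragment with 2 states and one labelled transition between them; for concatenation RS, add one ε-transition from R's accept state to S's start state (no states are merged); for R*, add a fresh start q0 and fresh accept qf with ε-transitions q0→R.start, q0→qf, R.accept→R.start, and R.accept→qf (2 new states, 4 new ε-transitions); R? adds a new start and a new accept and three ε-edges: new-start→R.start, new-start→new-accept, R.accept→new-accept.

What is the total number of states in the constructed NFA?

Building bottom-up:
Each of the 6 symbol leaves contributes a 2-state fragment.
  p* : 4 states
  p*·q : 6 states
  (p*·q)* : 8 states
  p·(p*·q)* : 10 states
  (p·(p*·q)*)? : 12 states
  s·(p·(p*·q)*)?·q·r : 18 states

18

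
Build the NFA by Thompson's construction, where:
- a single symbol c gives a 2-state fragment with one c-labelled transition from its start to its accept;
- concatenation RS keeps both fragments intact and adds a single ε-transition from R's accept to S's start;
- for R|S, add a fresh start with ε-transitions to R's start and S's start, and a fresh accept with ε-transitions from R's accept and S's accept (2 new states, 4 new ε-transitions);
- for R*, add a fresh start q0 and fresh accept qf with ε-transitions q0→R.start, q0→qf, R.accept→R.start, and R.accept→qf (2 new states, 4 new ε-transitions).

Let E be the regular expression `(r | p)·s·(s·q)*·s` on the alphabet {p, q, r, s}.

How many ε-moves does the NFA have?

Building bottom-up:
Each of the 6 symbol leaves contributes 0 ε-transitions.
  r | p : 4 ε-transitions
  s·q : 1 ε-transition
  (s·q)* : 5 ε-transitions
  (r | p)·s·(s·q)*·s : 12 ε-transitions

12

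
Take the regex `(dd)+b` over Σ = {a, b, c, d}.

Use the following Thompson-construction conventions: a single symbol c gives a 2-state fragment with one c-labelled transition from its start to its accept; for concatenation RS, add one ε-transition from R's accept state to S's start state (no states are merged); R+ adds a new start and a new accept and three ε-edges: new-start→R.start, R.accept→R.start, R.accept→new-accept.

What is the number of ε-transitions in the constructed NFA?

5

Bottom-up over the parse tree:
Each of the 3 symbol leaves contributes 0 ε-transitions.
  dd = 1 ε-transition
  (dd)+ = 4 ε-transitions
  (dd)+b = 5 ε-transitions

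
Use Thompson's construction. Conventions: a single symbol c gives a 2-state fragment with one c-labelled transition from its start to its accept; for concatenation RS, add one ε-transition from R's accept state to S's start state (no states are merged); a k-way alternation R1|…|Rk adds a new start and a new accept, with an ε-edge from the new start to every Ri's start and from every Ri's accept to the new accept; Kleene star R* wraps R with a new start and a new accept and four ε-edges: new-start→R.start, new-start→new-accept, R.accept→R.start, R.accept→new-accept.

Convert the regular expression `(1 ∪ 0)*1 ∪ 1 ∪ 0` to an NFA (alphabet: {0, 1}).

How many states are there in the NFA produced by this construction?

16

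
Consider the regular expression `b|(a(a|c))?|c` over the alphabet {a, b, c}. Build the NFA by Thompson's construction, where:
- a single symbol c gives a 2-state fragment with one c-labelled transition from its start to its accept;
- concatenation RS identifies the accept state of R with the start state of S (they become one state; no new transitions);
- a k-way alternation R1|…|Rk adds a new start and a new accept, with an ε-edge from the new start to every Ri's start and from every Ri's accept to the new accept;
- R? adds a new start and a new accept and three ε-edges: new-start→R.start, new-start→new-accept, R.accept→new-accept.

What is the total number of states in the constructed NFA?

15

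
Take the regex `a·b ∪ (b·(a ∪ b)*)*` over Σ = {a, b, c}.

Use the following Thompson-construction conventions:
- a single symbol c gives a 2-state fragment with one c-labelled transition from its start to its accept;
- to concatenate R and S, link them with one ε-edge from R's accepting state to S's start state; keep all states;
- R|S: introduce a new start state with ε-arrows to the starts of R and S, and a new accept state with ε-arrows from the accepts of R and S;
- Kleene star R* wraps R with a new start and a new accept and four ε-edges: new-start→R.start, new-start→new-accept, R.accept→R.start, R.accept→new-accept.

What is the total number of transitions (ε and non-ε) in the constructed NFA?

Building bottom-up:
Each of the 5 symbol leaves contributes 1 transition (1 symbol, 0 ε).
  a·b : 3 transitions (2 symbol, 1 ε)
  a ∪ b : 6 transitions (2 symbol, 4 ε)
  (a ∪ b)* : 10 transitions (2 symbol, 8 ε)
  b·(a ∪ b)* : 12 transitions (3 symbol, 9 ε)
  (b·(a ∪ b)*)* : 16 transitions (3 symbol, 13 ε)
  a·b ∪ (b·(a ∪ b)*)* : 23 transitions (5 symbol, 18 ε)

23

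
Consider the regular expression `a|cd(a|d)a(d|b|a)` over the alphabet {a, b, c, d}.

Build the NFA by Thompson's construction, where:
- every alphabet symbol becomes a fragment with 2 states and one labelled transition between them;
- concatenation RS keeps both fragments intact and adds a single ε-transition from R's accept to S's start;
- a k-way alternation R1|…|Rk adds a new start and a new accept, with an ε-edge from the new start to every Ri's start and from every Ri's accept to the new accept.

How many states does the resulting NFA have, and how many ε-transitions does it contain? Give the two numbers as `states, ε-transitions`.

Bottom-up over the parse tree:
Each of the 9 symbol leaves contributes 2 states and 0 ε-transitions.
  a|d — 6 states, 4 ε-transitions
  d|b|a — 8 states, 6 ε-transitions
  cd(a|d)a(d|b|a) — 20 states, 14 ε-transitions
  a|cd(a|d)a(d|b|a) — 24 states, 18 ε-transitions

24, 18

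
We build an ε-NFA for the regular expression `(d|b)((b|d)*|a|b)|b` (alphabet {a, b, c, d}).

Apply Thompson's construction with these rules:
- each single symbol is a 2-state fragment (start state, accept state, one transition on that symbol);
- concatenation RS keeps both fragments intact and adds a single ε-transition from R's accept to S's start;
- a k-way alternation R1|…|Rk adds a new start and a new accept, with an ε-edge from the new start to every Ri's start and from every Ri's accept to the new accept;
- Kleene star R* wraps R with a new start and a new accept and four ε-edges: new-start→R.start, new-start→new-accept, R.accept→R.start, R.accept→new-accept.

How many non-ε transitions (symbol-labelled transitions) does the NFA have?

7

Per subexpression:
Each of the 7 symbol leaves contributes exactly 1 symbol transition.
  d|b → 2 symbol transitions
  b|d → 2 symbol transitions
  (b|d)* → 2 symbol transitions
  (b|d)*|a|b → 4 symbol transitions
  (d|b)((b|d)*|a|b) → 6 symbol transitions
  (d|b)((b|d)*|a|b)|b → 7 symbol transitions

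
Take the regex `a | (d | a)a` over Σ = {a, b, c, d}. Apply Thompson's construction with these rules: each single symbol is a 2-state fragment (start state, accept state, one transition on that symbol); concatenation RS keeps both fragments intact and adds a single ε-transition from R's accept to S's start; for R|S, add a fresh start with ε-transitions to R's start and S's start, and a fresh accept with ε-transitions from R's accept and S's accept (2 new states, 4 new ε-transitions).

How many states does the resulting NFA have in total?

12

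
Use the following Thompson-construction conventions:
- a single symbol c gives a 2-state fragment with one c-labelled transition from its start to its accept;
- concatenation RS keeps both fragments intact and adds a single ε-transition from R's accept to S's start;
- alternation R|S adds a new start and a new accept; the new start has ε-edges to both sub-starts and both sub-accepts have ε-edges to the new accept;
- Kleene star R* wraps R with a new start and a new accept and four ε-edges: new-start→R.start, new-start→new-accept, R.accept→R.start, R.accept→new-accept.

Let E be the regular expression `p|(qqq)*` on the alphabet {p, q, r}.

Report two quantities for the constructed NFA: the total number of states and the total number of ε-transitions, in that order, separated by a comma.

Recursing over subexpressions:
Each of the 4 symbol leaves contributes 2 states and 0 ε-transitions.
  qqq — 6 states, 2 ε-transitions
  (qqq)* — 8 states, 6 ε-transitions
  p|(qqq)* — 12 states, 10 ε-transitions

12, 10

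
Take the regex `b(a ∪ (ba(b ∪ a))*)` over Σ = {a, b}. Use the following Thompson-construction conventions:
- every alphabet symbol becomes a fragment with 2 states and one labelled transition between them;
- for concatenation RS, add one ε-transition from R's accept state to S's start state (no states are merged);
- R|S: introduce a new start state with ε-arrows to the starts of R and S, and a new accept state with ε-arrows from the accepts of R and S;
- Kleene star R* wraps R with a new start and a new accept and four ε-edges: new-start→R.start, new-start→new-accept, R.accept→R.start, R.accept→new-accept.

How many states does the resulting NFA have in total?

18

Building bottom-up:
Each of the 6 symbol leaves contributes a 2-state fragment.
  b ∪ a — 6 states
  ba(b ∪ a) — 10 states
  (ba(b ∪ a))* — 12 states
  a ∪ (ba(b ∪ a))* — 16 states
  b(a ∪ (ba(b ∪ a))*) — 18 states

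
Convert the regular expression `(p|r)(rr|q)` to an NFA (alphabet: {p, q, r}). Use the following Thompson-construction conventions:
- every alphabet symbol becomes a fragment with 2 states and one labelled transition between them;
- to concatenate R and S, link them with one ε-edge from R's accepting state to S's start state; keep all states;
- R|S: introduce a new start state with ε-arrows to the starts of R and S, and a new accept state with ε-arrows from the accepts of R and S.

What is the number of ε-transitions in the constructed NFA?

Recursing over subexpressions:
Each of the 5 symbol leaves contributes 0 ε-transitions.
  p|r : 4 ε-transitions
  rr : 1 ε-transition
  rr|q : 5 ε-transitions
  (p|r)(rr|q) : 10 ε-transitions

10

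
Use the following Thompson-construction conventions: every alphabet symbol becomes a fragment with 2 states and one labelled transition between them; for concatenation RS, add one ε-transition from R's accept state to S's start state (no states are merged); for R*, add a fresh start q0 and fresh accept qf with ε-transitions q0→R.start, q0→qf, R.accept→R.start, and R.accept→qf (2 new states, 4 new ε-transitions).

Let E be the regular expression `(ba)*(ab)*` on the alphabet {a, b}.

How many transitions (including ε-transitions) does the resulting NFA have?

Bottom-up over the parse tree:
Each of the 4 symbol leaves contributes 1 transition (1 symbol, 0 ε).
  ba → 3 transitions (2 symbol, 1 ε)
  (ba)* → 7 transitions (2 symbol, 5 ε)
  ab → 3 transitions (2 symbol, 1 ε)
  (ab)* → 7 transitions (2 symbol, 5 ε)
  (ba)*(ab)* → 15 transitions (4 symbol, 11 ε)

15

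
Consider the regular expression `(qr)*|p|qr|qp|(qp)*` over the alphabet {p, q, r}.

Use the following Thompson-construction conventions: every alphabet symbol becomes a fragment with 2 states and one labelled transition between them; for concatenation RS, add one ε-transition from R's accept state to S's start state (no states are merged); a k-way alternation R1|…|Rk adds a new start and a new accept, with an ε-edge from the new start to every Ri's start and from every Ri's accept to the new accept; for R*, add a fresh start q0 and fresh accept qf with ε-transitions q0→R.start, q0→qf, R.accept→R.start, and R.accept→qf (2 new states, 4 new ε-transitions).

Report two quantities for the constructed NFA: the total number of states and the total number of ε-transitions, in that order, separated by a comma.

Bottom-up over the parse tree:
Each of the 9 symbol leaves contributes 2 states and 0 ε-transitions.
  qr = 4 states, 1 ε-transition
  (qr)* = 6 states, 5 ε-transitions
  qr = 4 states, 1 ε-transition
  qp = 4 states, 1 ε-transition
  qp = 4 states, 1 ε-transition
  (qp)* = 6 states, 5 ε-transitions
  (qr)*|p|qr|qp|(qp)* = 24 states, 22 ε-transitions

24, 22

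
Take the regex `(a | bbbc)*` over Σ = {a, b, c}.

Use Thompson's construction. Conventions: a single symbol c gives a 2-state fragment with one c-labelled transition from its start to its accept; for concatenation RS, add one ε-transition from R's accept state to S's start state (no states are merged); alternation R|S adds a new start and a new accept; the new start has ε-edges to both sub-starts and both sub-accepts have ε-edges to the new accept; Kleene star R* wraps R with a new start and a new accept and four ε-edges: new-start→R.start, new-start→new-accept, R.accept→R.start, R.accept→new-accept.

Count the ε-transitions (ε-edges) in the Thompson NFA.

Recursing over subexpressions:
Each of the 5 symbol leaves contributes 0 ε-transitions.
  bbbc = 3 ε-transitions
  a | bbbc = 7 ε-transitions
  (a | bbbc)* = 11 ε-transitions

11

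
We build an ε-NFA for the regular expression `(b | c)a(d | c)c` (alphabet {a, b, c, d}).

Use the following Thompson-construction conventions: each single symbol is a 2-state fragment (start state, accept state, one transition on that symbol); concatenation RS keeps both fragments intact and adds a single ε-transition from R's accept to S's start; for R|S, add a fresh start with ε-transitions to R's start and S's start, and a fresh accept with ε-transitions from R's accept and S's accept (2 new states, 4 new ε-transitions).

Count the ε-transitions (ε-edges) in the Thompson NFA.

Per subexpression:
Each of the 6 symbol leaves contributes 0 ε-transitions.
  b | c — 4 ε-transitions
  d | c — 4 ε-transitions
  (b | c)a(d | c)c — 11 ε-transitions

11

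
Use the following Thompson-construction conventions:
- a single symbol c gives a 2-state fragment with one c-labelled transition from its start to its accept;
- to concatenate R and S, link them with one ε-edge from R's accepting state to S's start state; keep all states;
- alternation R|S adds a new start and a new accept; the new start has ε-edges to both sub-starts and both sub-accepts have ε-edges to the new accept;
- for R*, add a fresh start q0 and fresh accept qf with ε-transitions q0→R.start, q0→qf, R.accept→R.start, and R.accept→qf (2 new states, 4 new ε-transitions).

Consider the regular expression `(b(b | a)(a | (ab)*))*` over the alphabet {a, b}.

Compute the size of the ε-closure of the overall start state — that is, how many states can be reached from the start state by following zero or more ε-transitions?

3

Work bottom-up. For each fragment F, track |ε-closure(F.start)| and whether F's accept lies in that closure (i.e. whether F accepts ε). A single-symbol fragment has closure size 1 and does not accept ε.
  b | a : |closure| = 1 + 1 + 1 = 3 (the new accept is not ε-reachable since no branch accepts ε)
  ab : |closure| equals the left operand's closure size = 1 (its accept is not ε-reachable, so the closure stops there)
  (ab)* : |closure| = 1 (new start) + 1 (body) + 1 (new accept) = 3
  a | (ab)* : |closure| = 1 (new start) + (1 + 3) + 1 (new accept, since some branch ε-reaches its own accept) = 6
  b(b | a)(a | (ab)*) : |closure| equals the left operand's closure size = 1 (its accept is not ε-reachable, so the closure stops there)
  (b(b | a)(a | (ab)*))* : the star's fresh start ε-reaches both the body's start and the fresh accept: |closure| = 2 + 1 = 3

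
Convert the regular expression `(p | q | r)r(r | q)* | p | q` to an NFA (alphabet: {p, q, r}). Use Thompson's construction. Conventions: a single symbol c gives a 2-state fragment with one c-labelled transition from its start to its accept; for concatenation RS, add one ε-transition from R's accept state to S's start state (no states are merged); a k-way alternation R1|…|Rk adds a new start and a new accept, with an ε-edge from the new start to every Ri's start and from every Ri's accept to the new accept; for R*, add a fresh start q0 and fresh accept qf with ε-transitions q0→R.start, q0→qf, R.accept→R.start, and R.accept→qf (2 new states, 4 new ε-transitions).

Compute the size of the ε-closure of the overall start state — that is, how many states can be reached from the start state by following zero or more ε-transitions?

7

Work bottom-up. For each fragment F, track |ε-closure(F.start)| and whether F's accept lies in that closure (i.e. whether F accepts ε). A single-symbol fragment has closure size 1 and does not accept ε.
  p | q | r — new start ε-reaches every alternative's start; none of them accept ε, so the new accept is not reached: |ε-closure| = 1 + 1 + 1 + 1 = 4
  r | q — |ε-closure| = 1 + 1 + 1 = 3 (the new accept is not ε-reachable since no branch accepts ε)
  (r | q)* — |ε-closure| = 1 (new start) + 3 (body) + 1 (new accept) = 5
  (p | q | r)r(r | q)* — |ε-closure| equals the left operand's closure size = 4 (its accept is not ε-reachable, so the closure stops there)
  (p | q | r)r(r | q)* | p | q — |ε-closure| = 1 + 4 + 1 + 1 = 7 (the new accept is not ε-reachable since no branch accepts ε)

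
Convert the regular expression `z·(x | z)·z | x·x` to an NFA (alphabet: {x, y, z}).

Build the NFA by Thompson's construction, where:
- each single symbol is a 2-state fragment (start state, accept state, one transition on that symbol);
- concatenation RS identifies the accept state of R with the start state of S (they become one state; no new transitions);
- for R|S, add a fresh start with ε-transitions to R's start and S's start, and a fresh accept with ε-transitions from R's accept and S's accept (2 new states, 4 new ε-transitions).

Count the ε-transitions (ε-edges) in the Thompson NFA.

8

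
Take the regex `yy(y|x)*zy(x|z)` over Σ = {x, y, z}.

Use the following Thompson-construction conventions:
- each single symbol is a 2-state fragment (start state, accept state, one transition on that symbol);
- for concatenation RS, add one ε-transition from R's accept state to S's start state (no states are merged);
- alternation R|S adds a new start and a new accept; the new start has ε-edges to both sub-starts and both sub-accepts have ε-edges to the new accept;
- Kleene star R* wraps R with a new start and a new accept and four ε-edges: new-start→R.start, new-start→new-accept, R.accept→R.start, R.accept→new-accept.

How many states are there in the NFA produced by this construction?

22

Recursing over subexpressions:
Each of the 8 symbol leaves contributes a 2-state fragment.
  y|x → 6 states
  (y|x)* → 8 states
  x|z → 6 states
  yy(y|x)*zy(x|z) → 22 states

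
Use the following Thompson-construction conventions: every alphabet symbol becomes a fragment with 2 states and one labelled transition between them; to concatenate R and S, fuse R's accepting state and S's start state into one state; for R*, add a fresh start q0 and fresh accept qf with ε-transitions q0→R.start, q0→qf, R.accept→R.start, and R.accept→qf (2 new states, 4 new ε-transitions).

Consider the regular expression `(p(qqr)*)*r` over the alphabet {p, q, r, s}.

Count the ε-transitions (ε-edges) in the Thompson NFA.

Recursing over subexpressions:
Each of the 5 symbol leaves contributes 0 ε-transitions.
  qqr — 0 ε-transitions
  (qqr)* — 4 ε-transitions
  p(qqr)* — 4 ε-transitions
  (p(qqr)*)* — 8 ε-transitions
  (p(qqr)*)*r — 8 ε-transitions

8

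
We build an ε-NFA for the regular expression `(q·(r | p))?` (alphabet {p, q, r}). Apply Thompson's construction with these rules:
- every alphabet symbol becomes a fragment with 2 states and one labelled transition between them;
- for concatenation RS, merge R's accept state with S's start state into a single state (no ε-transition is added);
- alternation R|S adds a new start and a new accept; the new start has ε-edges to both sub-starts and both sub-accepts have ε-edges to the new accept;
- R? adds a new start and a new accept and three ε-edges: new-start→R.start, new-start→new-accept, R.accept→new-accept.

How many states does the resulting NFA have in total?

9

Bottom-up over the parse tree:
Each of the 3 symbol leaves contributes a 2-state fragment.
  r | p : 6 states
  q·(r | p) : 7 states
  (q·(r | p))? : 9 states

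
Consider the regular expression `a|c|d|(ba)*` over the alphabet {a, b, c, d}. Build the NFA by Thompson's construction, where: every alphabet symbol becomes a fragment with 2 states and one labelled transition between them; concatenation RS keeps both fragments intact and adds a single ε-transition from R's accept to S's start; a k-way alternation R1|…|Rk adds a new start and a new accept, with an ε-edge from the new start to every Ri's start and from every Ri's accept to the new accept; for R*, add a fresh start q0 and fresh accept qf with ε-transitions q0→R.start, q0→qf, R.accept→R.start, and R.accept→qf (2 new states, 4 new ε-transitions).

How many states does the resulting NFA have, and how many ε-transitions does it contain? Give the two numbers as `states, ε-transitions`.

Building bottom-up:
Each of the 5 symbol leaves contributes 2 states and 0 ε-transitions.
  ba = 4 states, 1 ε-transition
  (ba)* = 6 states, 5 ε-transitions
  a|c|d|(ba)* = 14 states, 13 ε-transitions

14, 13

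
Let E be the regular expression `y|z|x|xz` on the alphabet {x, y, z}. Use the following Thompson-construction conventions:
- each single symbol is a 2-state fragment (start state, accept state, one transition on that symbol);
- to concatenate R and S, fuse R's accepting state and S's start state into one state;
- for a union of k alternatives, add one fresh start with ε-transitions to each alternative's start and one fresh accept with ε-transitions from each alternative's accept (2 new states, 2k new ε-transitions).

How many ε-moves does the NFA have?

Per subexpression:
Each of the 5 symbol leaves contributes 0 ε-transitions.
  xz : 0 ε-transitions
  y|z|x|xz : 8 ε-transitions

8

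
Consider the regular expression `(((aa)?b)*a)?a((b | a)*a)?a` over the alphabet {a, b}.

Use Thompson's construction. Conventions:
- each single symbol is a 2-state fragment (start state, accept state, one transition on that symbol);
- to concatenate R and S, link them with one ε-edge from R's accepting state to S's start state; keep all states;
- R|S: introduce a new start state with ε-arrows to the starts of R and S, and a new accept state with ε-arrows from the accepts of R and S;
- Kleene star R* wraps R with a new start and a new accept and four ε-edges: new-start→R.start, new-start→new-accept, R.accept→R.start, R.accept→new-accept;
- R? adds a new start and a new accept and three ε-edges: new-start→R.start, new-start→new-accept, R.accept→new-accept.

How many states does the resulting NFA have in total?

Per subexpression:
Each of the 9 symbol leaves contributes a 2-state fragment.
  aa : 4 states
  (aa)? : 6 states
  (aa)?b : 8 states
  ((aa)?b)* : 10 states
  ((aa)?b)*a : 12 states
  (((aa)?b)*a)? : 14 states
  b | a : 6 states
  (b | a)* : 8 states
  (b | a)*a : 10 states
  ((b | a)*a)? : 12 states
  (((aa)?b)*a)?a((b | a)*a)?a : 30 states

30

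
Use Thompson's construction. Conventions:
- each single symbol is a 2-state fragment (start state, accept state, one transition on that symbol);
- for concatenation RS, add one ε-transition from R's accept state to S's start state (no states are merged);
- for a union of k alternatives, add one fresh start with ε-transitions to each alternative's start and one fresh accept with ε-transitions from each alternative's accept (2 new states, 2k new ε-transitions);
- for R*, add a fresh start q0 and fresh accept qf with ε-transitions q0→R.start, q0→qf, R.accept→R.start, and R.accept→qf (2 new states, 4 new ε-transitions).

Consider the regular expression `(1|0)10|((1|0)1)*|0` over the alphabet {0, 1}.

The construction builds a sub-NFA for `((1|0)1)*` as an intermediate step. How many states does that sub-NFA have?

Fragment for `((1|0)1)*`:
Each of the 3 symbol leaves contributes a 2-state fragment.
  1|0 = 6 states
  (1|0)1 = 8 states
  ((1|0)1)* = 10 states

10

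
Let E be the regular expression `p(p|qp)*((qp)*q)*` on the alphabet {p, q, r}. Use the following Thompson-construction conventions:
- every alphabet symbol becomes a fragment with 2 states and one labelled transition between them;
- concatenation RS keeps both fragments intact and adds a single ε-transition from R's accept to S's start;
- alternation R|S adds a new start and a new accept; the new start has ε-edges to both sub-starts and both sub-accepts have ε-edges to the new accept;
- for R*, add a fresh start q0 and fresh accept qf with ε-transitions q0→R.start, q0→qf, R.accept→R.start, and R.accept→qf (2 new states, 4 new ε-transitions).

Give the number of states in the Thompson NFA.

22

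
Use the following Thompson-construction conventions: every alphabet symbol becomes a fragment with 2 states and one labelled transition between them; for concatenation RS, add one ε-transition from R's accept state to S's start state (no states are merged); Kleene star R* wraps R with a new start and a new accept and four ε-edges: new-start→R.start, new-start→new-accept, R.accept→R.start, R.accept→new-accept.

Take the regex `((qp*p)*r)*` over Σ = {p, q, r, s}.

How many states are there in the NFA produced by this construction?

14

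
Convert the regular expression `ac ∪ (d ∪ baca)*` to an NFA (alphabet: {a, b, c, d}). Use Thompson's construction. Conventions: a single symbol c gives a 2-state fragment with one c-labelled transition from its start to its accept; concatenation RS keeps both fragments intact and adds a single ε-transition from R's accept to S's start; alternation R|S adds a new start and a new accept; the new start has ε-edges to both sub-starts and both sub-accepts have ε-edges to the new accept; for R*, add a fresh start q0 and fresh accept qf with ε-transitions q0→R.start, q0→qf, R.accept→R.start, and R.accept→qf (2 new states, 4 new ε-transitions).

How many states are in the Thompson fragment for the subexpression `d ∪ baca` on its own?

Fragment for `d ∪ baca`:
Each of the 5 symbol leaves contributes a 2-state fragment.
  baca = 8 states
  d ∪ baca = 12 states

12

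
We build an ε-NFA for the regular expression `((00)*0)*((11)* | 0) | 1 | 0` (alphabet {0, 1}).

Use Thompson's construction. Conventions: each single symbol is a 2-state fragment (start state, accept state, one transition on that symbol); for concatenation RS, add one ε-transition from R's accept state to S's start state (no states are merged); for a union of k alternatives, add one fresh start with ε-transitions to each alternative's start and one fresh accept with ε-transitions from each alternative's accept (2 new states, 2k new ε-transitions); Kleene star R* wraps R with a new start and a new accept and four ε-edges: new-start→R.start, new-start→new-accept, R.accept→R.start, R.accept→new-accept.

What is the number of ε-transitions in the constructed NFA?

Bottom-up over the parse tree:
Each of the 8 symbol leaves contributes 0 ε-transitions.
  00 — 1 ε-transition
  (00)* — 5 ε-transitions
  (00)*0 — 6 ε-transitions
  ((00)*0)* — 10 ε-transitions
  11 — 1 ε-transition
  (11)* — 5 ε-transitions
  (11)* | 0 — 9 ε-transitions
  ((00)*0)*((11)* | 0) — 20 ε-transitions
  ((00)*0)*((11)* | 0) | 1 | 0 — 26 ε-transitions

26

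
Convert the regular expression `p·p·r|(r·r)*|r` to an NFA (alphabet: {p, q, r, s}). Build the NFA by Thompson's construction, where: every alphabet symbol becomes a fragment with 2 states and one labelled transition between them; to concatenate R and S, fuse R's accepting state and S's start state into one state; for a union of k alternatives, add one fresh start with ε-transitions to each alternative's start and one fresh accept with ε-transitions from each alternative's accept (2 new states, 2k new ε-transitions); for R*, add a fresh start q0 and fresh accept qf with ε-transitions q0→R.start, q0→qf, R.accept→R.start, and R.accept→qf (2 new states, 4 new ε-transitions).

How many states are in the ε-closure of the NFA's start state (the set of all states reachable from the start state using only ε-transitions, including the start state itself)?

7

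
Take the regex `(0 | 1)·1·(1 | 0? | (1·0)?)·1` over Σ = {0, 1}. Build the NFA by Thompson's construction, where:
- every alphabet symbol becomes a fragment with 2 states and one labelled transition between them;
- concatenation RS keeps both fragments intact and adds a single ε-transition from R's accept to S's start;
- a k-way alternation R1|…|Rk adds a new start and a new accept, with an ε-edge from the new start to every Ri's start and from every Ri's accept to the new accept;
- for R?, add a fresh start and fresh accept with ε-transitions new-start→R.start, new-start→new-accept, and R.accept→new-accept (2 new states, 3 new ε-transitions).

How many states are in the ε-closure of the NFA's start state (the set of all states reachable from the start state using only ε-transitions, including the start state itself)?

3

Compute the ε-closure size of each fragment's start state recursively; a symbol fragment's start has no outgoing ε-edge, so its closure is just itself (size 1).
  0 | 1 : C = 1 + 1 + 1 = 3 (the new accept is not ε-reachable since no branch accepts ε)
  0? : C = 1 (new start) + 1 (body) + 1 (new accept, via ε) = 3
  1·0 : C equals the left operand's closure size = 1 (its accept is not ε-reachable, so the closure stops there)
  (1·0)? : C = 1 (new start) + 1 (body) + 1 (new accept, via ε) = 3
  1 | 0? | (1·0)? : C = 1 (new start) + (1 + 3 + 3) + 1 (new accept, since some branch ε-reaches its own accept) = 9
  (0 | 1)·1·(1 | 0? | (1·0)?)·1 : same as the first factor's closure: C = 3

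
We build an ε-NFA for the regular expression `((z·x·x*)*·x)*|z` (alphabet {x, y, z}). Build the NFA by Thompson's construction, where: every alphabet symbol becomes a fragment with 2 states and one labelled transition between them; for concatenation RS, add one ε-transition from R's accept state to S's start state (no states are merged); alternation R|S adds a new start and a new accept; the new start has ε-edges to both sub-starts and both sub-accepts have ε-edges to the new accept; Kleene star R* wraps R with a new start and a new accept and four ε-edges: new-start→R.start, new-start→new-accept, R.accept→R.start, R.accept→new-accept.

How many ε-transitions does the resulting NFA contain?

Bottom-up over the parse tree:
Each of the 5 symbol leaves contributes 0 ε-transitions.
  x* — 4 ε-transitions
  z·x·x* — 6 ε-transitions
  (z·x·x*)* — 10 ε-transitions
  (z·x·x*)*·x — 11 ε-transitions
  ((z·x·x*)*·x)* — 15 ε-transitions
  ((z·x·x*)*·x)*|z — 19 ε-transitions

19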